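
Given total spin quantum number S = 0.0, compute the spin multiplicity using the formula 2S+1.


Spin multiplicity = 2S + 1
= 2 * 0.0 + 1
= 0.0 + 1
= 1

1


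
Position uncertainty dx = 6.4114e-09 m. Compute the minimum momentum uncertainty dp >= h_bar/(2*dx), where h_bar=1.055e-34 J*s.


dp = h_bar / (2 * dx)
= 1.055e-34 / (2 * 6.4114e-09)
= 1.055e-34 / 1.2823e-08
= 8.2275e-27 kg*m/s

8.2275e-27


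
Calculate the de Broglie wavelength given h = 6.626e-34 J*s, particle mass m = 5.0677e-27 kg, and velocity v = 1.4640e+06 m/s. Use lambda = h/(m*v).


lambda = h / (m * v)
= 6.626e-34 / (5.0677e-27 * 1.4640e+06)
= 6.626e-34 / 7.4191e-21
= 8.9310e-14 m

8.9310e-14


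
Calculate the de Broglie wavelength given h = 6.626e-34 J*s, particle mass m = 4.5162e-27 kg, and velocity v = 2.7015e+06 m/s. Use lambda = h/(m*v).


lambda = h / (m * v)
= 6.626e-34 / (4.5162e-27 * 2.7015e+06)
= 6.626e-34 / 1.2201e-20
= 5.4309e-14 m

5.4309e-14


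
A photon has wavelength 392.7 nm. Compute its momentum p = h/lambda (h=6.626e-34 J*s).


p = h / lambda
= 6.626e-34 / (392.7e-9)
= 6.626e-34 / 3.9270e-07
= 1.6873e-27 kg*m/s

1.6873e-27


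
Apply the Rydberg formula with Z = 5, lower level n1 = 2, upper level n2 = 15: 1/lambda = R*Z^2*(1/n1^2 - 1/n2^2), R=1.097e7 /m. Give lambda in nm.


1/lambda = R * Z^2 * (1/n1^2 - 1/n2^2)
= 1.097e7 * 5^2 * (1/2^2 - 1/15^2)
= 1.097e7 * 25 * (0.25 - 0.004444)
= 6.7344e+07 /m
lambda = 1 / 6.7344e+07
= 14.8492 nm

14.8492


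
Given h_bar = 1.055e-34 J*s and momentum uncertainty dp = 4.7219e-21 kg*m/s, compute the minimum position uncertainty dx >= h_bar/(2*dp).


dx = h_bar / (2 * dp)
= 1.055e-34 / (2 * 4.7219e-21)
= 1.055e-34 / 9.4438e-21
= 1.1171e-14 m

1.1171e-14


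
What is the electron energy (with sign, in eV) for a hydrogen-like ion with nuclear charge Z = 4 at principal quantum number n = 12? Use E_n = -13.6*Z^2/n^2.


E_n = -13.6 * Z^2 / n^2
= -13.6 * 4^2 / 12^2
= -13.6 * 16 / 144
= -1.5111 eV

-1.5111


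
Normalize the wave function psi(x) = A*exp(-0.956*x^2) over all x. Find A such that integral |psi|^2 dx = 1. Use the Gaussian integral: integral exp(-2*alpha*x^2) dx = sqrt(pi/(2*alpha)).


integral |psi|^2 dx = A^2 * sqrt(pi/(2*alpha)) = 1
A^2 = sqrt(2*alpha/pi)
= sqrt(2 * 0.956 / pi)
= 0.780134
A = sqrt(0.780134)
= 0.8833

0.8833


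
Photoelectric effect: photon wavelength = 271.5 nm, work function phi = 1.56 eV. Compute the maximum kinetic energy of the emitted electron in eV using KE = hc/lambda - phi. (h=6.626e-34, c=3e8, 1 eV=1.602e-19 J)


E_photon = hc / lambda
= (6.626e-34)(3e8) / (271.5e-9)
= 7.3215e-19 J
= 4.5703 eV
KE = E_photon - phi
= 4.5703 - 1.56
= 3.0103 eV

3.0103


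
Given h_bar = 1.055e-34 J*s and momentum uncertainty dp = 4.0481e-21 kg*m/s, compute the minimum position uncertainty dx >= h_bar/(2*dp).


dx = h_bar / (2 * dp)
= 1.055e-34 / (2 * 4.0481e-21)
= 1.055e-34 / 8.0962e-21
= 1.3031e-14 m

1.3031e-14


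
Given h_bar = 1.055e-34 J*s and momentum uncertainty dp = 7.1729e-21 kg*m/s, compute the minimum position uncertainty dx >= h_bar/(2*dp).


dx = h_bar / (2 * dp)
= 1.055e-34 / (2 * 7.1729e-21)
= 1.055e-34 / 1.4346e-20
= 7.3541e-15 m

7.3541e-15


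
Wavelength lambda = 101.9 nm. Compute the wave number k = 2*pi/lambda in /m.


k = 2 * pi / lambda
= 6.2832 / (101.9e-9)
= 6.2832 / 1.0190e-07
= 6.1660e+07 /m

6.1660e+07


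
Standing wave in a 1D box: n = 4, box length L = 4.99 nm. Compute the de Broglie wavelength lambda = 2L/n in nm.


lambda = 2L / n
= 2 * 4.99 / 4
= 9.98 / 4
= 2.495 nm

2.495


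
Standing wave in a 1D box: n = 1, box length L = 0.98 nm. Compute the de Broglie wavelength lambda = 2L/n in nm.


lambda = 2L / n
= 2 * 0.98 / 1
= 1.96 / 1
= 1.96 nm

1.96


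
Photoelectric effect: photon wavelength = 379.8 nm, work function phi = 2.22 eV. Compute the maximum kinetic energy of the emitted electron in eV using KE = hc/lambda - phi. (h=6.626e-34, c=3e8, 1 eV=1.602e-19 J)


E_photon = hc / lambda
= (6.626e-34)(3e8) / (379.8e-9)
= 5.2338e-19 J
= 3.267 eV
KE = E_photon - phi
= 3.267 - 2.22
= 1.047 eV

1.047


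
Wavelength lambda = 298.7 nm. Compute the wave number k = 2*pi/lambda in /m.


k = 2 * pi / lambda
= 6.2832 / (298.7e-9)
= 6.2832 / 2.9870e-07
= 2.1035e+07 /m

2.1035e+07


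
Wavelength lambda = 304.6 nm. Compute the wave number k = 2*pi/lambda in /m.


k = 2 * pi / lambda
= 6.2832 / (304.6e-9)
= 6.2832 / 3.0460e-07
= 2.0628e+07 /m

2.0628e+07


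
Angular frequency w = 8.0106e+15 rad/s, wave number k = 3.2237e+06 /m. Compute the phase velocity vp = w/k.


vp = w / k
= 8.0106e+15 / 3.2237e+06
= 2.4849e+09 m/s

2.4849e+09


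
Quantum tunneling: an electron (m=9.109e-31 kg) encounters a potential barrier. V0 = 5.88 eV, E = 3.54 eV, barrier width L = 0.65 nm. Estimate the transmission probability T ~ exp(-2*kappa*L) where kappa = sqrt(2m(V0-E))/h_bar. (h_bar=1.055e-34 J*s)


V0 - E = 2.34 eV = 3.7487e-19 J
kappa = sqrt(2 * m * (V0-E)) / h_bar
= sqrt(2 * 9.109e-31 * 3.7487e-19) / 1.055e-34
= 7.8332e+09 /m
2*kappa*L = 2 * 7.8332e+09 * 0.65e-9
= 10.1831
T = exp(-10.1831) = 3.780347e-05

3.780347e-05


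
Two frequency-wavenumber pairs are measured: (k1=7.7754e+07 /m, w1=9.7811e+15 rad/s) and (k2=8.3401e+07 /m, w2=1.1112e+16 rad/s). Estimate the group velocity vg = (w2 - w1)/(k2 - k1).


vg = (w2 - w1) / (k2 - k1)
= (1.1112e+16 - 9.7811e+15) / (8.3401e+07 - 7.7754e+07)
= 1.3309e+15 / 5.6470e+06
= 2.3568e+08 m/s

2.3568e+08


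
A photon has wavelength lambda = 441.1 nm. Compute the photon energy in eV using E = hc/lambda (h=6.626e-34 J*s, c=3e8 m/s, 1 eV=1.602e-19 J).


E = hc / lambda
= (6.626e-34)(3e8) / (441.1e-9)
= 1.9878e-25 / 4.4110e-07
= 4.5065e-19 J
Converting to eV: 4.5065e-19 / 1.602e-19
= 2.813 eV

2.813


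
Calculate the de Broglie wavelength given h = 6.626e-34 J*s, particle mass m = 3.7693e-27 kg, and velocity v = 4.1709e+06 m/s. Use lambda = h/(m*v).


lambda = h / (m * v)
= 6.626e-34 / (3.7693e-27 * 4.1709e+06)
= 6.626e-34 / 1.5721e-20
= 4.2146e-14 m

4.2146e-14


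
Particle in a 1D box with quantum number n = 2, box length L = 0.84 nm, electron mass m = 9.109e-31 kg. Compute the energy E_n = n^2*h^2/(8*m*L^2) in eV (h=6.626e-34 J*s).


E = n^2 * h^2 / (8 * m * L^2)
= 2^2 * (6.626e-34)^2 / (8 * 9.109e-31 * (0.84e-9)^2)
= 4 * 4.3904e-67 / (8 * 9.109e-31 * 7.0560e-19)
= 3.4154e-19 J
= 2.132 eV

2.132


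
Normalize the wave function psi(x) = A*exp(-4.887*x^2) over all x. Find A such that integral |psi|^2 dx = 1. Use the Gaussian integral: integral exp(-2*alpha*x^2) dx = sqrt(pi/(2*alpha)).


integral |psi|^2 dx = A^2 * sqrt(pi/(2*alpha)) = 1
A^2 = sqrt(2*alpha/pi)
= sqrt(2 * 4.887 / pi)
= 1.763848
A = sqrt(1.763848)
= 1.3281

1.3281


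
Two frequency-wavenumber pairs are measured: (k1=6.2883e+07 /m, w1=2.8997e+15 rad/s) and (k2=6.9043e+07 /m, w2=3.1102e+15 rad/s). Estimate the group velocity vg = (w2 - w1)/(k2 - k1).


vg = (w2 - w1) / (k2 - k1)
= (3.1102e+15 - 2.8997e+15) / (6.9043e+07 - 6.2883e+07)
= 2.1050e+14 / 6.1600e+06
= 3.4172e+07 m/s

3.4172e+07


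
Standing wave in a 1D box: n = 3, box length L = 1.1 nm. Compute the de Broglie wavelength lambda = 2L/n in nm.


lambda = 2L / n
= 2 * 1.1 / 3
= 2.2 / 3
= 0.7333 nm

0.7333


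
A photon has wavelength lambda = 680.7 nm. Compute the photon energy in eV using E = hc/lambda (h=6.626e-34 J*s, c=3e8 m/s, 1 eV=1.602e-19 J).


E = hc / lambda
= (6.626e-34)(3e8) / (680.7e-9)
= 1.9878e-25 / 6.8070e-07
= 2.9202e-19 J
Converting to eV: 2.9202e-19 / 1.602e-19
= 1.8229 eV

1.8229


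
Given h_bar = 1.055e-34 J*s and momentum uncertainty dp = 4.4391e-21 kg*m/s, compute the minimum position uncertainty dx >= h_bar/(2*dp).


dx = h_bar / (2 * dp)
= 1.055e-34 / (2 * 4.4391e-21)
= 1.055e-34 / 8.8782e-21
= 1.1883e-14 m

1.1883e-14


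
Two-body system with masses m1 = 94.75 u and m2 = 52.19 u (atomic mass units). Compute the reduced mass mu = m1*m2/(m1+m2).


mu = m1 * m2 / (m1 + m2)
= 94.75 * 52.19 / (94.75 + 52.19)
= 4945.0025 / 146.94
= 33.6532 u

33.6532


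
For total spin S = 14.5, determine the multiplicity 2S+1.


Spin multiplicity = 2S + 1
= 2 * 14.5 + 1
= 29.0 + 1
= 30

30


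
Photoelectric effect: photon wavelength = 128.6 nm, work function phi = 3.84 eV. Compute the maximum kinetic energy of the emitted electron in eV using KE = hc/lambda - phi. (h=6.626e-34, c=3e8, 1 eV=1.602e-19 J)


E_photon = hc / lambda
= (6.626e-34)(3e8) / (128.6e-9)
= 1.5457e-18 J
= 9.6487 eV
KE = E_photon - phi
= 9.6487 - 3.84
= 5.8087 eV

5.8087


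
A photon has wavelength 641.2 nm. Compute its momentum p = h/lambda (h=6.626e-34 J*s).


p = h / lambda
= 6.626e-34 / (641.2e-9)
= 6.626e-34 / 6.4120e-07
= 1.0334e-27 kg*m/s

1.0334e-27


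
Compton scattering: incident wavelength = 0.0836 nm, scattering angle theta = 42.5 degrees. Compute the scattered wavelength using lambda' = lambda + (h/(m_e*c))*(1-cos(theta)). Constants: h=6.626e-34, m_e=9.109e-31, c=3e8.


Compton wavelength: h/(m_e*c) = 2.4247e-12 m
d_lambda = 2.4247e-12 * (1 - cos(42.5 deg))
= 2.4247e-12 * 0.262723
= 6.3703e-13 m = 0.000637 nm
lambda' = 0.0836 + 0.000637
= 0.084237 nm

0.084237


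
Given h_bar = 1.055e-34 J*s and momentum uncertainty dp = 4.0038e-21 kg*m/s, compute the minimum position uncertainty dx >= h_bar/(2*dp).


dx = h_bar / (2 * dp)
= 1.055e-34 / (2 * 4.0038e-21)
= 1.055e-34 / 8.0076e-21
= 1.3175e-14 m

1.3175e-14


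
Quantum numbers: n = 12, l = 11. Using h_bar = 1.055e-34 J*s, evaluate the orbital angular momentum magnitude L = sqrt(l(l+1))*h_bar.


L = sqrt(l*(l+1)) * h_bar
= sqrt(11 * 12) * 1.055e-34
= sqrt(132) * 1.055e-34
= 11.4891 * 1.055e-34
= 1.2121e-33 J*s

1.2121e-33


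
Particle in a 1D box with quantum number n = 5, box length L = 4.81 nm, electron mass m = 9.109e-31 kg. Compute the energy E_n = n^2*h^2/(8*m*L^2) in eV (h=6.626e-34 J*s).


E = n^2 * h^2 / (8 * m * L^2)
= 5^2 * (6.626e-34)^2 / (8 * 9.109e-31 * (4.81e-9)^2)
= 25 * 4.3904e-67 / (8 * 9.109e-31 * 2.3136e-17)
= 6.5102e-20 J
= 0.4064 eV

0.4064


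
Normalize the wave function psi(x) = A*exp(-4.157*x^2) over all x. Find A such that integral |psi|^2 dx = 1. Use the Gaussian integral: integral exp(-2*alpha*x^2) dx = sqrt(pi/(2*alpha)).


integral |psi|^2 dx = A^2 * sqrt(pi/(2*alpha)) = 1
A^2 = sqrt(2*alpha/pi)
= sqrt(2 * 4.157 / pi)
= 1.626785
A = sqrt(1.626785)
= 1.2755

1.2755


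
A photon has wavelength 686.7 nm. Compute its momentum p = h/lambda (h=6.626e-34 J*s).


p = h / lambda
= 6.626e-34 / (686.7e-9)
= 6.626e-34 / 6.8670e-07
= 9.6490e-28 kg*m/s

9.6490e-28


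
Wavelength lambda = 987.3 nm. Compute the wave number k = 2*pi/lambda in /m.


k = 2 * pi / lambda
= 6.2832 / (987.3e-9)
= 6.2832 / 9.8730e-07
= 6.3640e+06 /m

6.3640e+06


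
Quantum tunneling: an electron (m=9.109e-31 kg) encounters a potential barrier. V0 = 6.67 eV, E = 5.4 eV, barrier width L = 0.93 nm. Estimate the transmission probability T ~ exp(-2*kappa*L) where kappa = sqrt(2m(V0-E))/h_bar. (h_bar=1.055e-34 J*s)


V0 - E = 1.27 eV = 2.0345e-19 J
kappa = sqrt(2 * m * (V0-E)) / h_bar
= sqrt(2 * 9.109e-31 * 2.0345e-19) / 1.055e-34
= 5.7707e+09 /m
2*kappa*L = 2 * 5.7707e+09 * 0.93e-9
= 10.7336
T = exp(-10.7336) = 2.180080e-05

2.180080e-05


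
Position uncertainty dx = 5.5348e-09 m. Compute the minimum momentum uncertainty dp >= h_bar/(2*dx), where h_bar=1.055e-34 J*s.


dp = h_bar / (2 * dx)
= 1.055e-34 / (2 * 5.5348e-09)
= 1.055e-34 / 1.1070e-08
= 9.5306e-27 kg*m/s

9.5306e-27


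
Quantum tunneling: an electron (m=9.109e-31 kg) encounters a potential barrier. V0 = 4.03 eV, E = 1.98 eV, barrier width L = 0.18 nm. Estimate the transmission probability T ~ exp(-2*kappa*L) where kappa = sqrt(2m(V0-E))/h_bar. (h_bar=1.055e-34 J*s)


V0 - E = 2.05 eV = 3.2841e-19 J
kappa = sqrt(2 * m * (V0-E)) / h_bar
= sqrt(2 * 9.109e-31 * 3.2841e-19) / 1.055e-34
= 7.3317e+09 /m
2*kappa*L = 2 * 7.3317e+09 * 0.18e-9
= 2.6394
T = exp(-2.6394) = 7.140264e-02

7.140264e-02


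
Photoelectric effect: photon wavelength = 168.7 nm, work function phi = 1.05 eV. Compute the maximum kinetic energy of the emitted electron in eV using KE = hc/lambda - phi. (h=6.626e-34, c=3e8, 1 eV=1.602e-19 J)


E_photon = hc / lambda
= (6.626e-34)(3e8) / (168.7e-9)
= 1.1783e-18 J
= 7.3552 eV
KE = E_photon - phi
= 7.3552 - 1.05
= 6.3052 eV

6.3052


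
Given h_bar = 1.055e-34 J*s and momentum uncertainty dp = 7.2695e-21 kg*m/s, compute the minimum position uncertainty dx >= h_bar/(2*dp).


dx = h_bar / (2 * dp)
= 1.055e-34 / (2 * 7.2695e-21)
= 1.055e-34 / 1.4539e-20
= 7.2563e-15 m

7.2563e-15


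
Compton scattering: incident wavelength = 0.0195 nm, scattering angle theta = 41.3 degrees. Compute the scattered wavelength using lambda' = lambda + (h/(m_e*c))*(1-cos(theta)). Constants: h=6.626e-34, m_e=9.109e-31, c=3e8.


Compton wavelength: h/(m_e*c) = 2.4247e-12 m
d_lambda = 2.4247e-12 * (1 - cos(41.3 deg))
= 2.4247e-12 * 0.248736
= 6.0311e-13 m = 0.000603 nm
lambda' = 0.0195 + 0.000603
= 0.020103 nm

0.020103


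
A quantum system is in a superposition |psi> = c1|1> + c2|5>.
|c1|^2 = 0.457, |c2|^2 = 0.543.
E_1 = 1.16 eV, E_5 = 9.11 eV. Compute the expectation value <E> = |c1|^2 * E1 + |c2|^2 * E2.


<E> = |c1|^2 * E1 + |c2|^2 * E2
= 0.457 * 1.16 + 0.543 * 9.11
= 0.5301 + 4.9467
= 5.4768 eV

5.4768


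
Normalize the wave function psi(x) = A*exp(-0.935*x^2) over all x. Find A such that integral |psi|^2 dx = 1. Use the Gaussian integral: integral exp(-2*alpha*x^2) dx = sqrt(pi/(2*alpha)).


integral |psi|^2 dx = A^2 * sqrt(pi/(2*alpha)) = 1
A^2 = sqrt(2*alpha/pi)
= sqrt(2 * 0.935 / pi)
= 0.771518
A = sqrt(0.771518)
= 0.8784

0.8784


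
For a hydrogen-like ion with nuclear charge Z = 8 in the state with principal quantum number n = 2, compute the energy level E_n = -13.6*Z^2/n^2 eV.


E_n = -13.6 * Z^2 / n^2
= -13.6 * 8^2 / 2^2
= -13.6 * 64 / 4
= -217.6 eV

-217.6


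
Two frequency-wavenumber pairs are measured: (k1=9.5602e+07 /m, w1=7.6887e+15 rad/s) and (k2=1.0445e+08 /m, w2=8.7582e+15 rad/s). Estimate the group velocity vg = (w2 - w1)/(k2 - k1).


vg = (w2 - w1) / (k2 - k1)
= (8.7582e+15 - 7.6887e+15) / (1.0445e+08 - 9.5602e+07)
= 1.0695e+15 / 8.8480e+06
= 1.2087e+08 m/s

1.2087e+08


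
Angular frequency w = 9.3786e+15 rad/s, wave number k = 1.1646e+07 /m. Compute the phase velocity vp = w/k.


vp = w / k
= 9.3786e+15 / 1.1646e+07
= 8.0531e+08 m/s

8.0531e+08


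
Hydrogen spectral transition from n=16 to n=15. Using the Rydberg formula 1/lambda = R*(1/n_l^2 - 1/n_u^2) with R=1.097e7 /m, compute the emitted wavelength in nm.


1/lambda = R * (1/n_l^2 - 1/n_u^2)
= 1.097e7 * (1/15^2 - 1/16^2)
= 1.097e7 * (0.004444 - 0.003906)
= 1.097e7 * 0.000538
= 5.9040e+03 /m
lambda = 1 / 5.9040e+03 = 169376.893 nm

169376.893


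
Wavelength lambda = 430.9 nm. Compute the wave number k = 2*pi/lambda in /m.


k = 2 * pi / lambda
= 6.2832 / (430.9e-9)
= 6.2832 / 4.3090e-07
= 1.4582e+07 /m

1.4582e+07


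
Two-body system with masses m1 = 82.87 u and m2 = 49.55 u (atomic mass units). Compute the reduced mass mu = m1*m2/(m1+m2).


mu = m1 * m2 / (m1 + m2)
= 82.87 * 49.55 / (82.87 + 49.55)
= 4106.2085 / 132.42
= 31.009 u

31.009


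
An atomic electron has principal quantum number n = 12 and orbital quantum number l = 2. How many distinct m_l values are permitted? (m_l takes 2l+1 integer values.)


m_l ranges from -l to +l in integer steps
So m_l goes from -2 to +2
Count = 2l + 1 = 2*2 + 1
= 5

5


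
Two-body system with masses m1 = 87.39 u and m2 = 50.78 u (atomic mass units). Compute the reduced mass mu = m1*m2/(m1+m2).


mu = m1 * m2 / (m1 + m2)
= 87.39 * 50.78 / (87.39 + 50.78)
= 4437.6642 / 138.17
= 32.1174 u

32.1174


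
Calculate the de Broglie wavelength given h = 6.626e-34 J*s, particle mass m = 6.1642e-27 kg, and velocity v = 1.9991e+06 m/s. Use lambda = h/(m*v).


lambda = h / (m * v)
= 6.626e-34 / (6.1642e-27 * 1.9991e+06)
= 6.626e-34 / 1.2323e-20
= 5.3770e-14 m

5.3770e-14


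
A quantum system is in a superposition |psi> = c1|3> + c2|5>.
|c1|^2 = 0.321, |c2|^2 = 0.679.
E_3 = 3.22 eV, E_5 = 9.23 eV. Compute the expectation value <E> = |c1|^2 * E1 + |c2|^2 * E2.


<E> = |c1|^2 * E1 + |c2|^2 * E2
= 0.321 * 3.22 + 0.679 * 9.23
= 1.0336 + 6.2672
= 7.3008 eV

7.3008


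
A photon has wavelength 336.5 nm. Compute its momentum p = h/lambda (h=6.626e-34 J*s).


p = h / lambda
= 6.626e-34 / (336.5e-9)
= 6.626e-34 / 3.3650e-07
= 1.9691e-27 kg*m/s

1.9691e-27


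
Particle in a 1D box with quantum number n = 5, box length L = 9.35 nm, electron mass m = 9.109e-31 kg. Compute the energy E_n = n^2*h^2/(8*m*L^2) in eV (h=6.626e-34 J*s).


E = n^2 * h^2 / (8 * m * L^2)
= 5^2 * (6.626e-34)^2 / (8 * 9.109e-31 * (9.35e-9)^2)
= 25 * 4.3904e-67 / (8 * 9.109e-31 * 8.7423e-17)
= 1.7229e-20 J
= 0.1075 eV

0.1075


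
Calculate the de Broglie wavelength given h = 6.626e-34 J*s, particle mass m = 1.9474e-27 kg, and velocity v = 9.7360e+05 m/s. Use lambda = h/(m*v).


lambda = h / (m * v)
= 6.626e-34 / (1.9474e-27 * 9.7360e+05)
= 6.626e-34 / 1.8960e-21
= 3.4947e-13 m

3.4947e-13


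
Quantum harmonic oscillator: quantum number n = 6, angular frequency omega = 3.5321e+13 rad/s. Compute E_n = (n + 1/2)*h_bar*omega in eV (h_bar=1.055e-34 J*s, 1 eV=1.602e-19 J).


E = (n + 1/2) * h_bar * omega
= (6 + 0.5) * 1.055e-34 * 3.5321e+13
= 6.5 * 3.7264e-21
= 2.4221e-20 J
= 0.1512 eV

0.1512


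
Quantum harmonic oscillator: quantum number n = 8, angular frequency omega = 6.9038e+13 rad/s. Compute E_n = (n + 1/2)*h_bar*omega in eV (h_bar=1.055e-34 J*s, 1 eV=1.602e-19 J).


E = (n + 1/2) * h_bar * omega
= (8 + 0.5) * 1.055e-34 * 6.9038e+13
= 8.5 * 7.2835e-21
= 6.1910e-20 J
= 0.3865 eV

0.3865


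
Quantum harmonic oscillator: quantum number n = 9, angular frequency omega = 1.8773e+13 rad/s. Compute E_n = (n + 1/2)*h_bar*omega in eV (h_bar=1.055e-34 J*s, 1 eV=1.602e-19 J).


E = (n + 1/2) * h_bar * omega
= (9 + 0.5) * 1.055e-34 * 1.8773e+13
= 9.5 * 1.9806e-21
= 1.8815e-20 J
= 0.1174 eV

0.1174


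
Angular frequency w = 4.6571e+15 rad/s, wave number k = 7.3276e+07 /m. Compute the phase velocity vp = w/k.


vp = w / k
= 4.6571e+15 / 7.3276e+07
= 6.3556e+07 m/s

6.3556e+07


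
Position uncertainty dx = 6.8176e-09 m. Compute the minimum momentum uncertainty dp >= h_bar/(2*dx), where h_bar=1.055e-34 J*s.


dp = h_bar / (2 * dx)
= 1.055e-34 / (2 * 6.8176e-09)
= 1.055e-34 / 1.3635e-08
= 7.7373e-27 kg*m/s

7.7373e-27


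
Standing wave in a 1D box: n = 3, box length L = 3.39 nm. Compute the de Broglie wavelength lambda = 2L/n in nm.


lambda = 2L / n
= 2 * 3.39 / 3
= 6.78 / 3
= 2.26 nm

2.26


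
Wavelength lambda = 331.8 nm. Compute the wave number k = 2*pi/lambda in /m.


k = 2 * pi / lambda
= 6.2832 / (331.8e-9)
= 6.2832 / 3.3180e-07
= 1.8937e+07 /m

1.8937e+07


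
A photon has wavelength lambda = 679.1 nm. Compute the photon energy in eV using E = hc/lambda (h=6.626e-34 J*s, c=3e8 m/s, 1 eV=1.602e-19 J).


E = hc / lambda
= (6.626e-34)(3e8) / (679.1e-9)
= 1.9878e-25 / 6.7910e-07
= 2.9271e-19 J
Converting to eV: 2.9271e-19 / 1.602e-19
= 1.8272 eV

1.8272


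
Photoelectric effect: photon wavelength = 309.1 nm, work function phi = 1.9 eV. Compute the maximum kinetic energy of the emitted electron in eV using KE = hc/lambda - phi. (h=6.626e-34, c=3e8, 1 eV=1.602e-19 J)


E_photon = hc / lambda
= (6.626e-34)(3e8) / (309.1e-9)
= 6.4309e-19 J
= 4.0143 eV
KE = E_photon - phi
= 4.0143 - 1.9
= 2.1143 eV

2.1143


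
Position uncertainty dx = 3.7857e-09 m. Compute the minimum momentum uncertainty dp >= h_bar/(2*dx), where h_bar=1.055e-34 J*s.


dp = h_bar / (2 * dx)
= 1.055e-34 / (2 * 3.7857e-09)
= 1.055e-34 / 7.5714e-09
= 1.3934e-26 kg*m/s

1.3934e-26


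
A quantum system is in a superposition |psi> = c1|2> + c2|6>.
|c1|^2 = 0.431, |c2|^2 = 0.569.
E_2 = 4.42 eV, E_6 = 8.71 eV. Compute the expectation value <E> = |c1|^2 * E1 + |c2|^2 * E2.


<E> = |c1|^2 * E1 + |c2|^2 * E2
= 0.431 * 4.42 + 0.569 * 8.71
= 1.905 + 4.956
= 6.861 eV

6.861


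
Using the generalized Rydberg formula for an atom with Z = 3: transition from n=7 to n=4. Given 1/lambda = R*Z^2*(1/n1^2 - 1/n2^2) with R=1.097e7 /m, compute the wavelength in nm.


1/lambda = R * Z^2 * (1/n1^2 - 1/n2^2)
= 1.097e7 * 3^2 * (1/4^2 - 1/7^2)
= 1.097e7 * 9 * (0.0625 - 0.020408)
= 4.1557e+06 /m
lambda = 1 / 4.1557e+06
= 240.6318 nm

240.6318


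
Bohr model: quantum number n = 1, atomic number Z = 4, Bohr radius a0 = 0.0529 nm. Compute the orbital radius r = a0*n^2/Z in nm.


r = a0 * n^2 / Z
= 0.0529 * 1^2 / 4
= 0.0529 * 1 / 4
= 0.0132 nm

0.0132


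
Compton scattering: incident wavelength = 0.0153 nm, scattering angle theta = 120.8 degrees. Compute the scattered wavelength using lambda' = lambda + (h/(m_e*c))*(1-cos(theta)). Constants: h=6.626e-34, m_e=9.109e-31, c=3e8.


Compton wavelength: h/(m_e*c) = 2.4247e-12 m
d_lambda = 2.4247e-12 * (1 - cos(120.8 deg))
= 2.4247e-12 * 1.512043
= 3.6663e-12 m = 0.003666 nm
lambda' = 0.0153 + 0.003666
= 0.018966 nm

0.018966


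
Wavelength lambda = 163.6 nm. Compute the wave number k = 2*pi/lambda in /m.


k = 2 * pi / lambda
= 6.2832 / (163.6e-9)
= 6.2832 / 1.6360e-07
= 3.8406e+07 /m

3.8406e+07


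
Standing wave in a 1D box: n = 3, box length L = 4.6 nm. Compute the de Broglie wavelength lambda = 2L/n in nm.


lambda = 2L / n
= 2 * 4.6 / 3
= 9.2 / 3
= 3.0667 nm

3.0667


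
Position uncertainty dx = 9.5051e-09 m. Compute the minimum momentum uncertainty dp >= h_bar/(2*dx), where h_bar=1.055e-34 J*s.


dp = h_bar / (2 * dx)
= 1.055e-34 / (2 * 9.5051e-09)
= 1.055e-34 / 1.9010e-08
= 5.5497e-27 kg*m/s

5.5497e-27


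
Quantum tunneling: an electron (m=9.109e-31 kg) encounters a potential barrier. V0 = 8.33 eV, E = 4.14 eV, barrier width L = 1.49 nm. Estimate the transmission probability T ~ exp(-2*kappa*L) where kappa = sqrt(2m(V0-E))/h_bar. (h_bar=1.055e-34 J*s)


V0 - E = 4.19 eV = 6.7124e-19 J
kappa = sqrt(2 * m * (V0-E)) / h_bar
= sqrt(2 * 9.109e-31 * 6.7124e-19) / 1.055e-34
= 1.0482e+10 /m
2*kappa*L = 2 * 1.0482e+10 * 1.49e-9
= 31.2358
T = exp(-31.2358) = 2.719387e-14

2.719387e-14


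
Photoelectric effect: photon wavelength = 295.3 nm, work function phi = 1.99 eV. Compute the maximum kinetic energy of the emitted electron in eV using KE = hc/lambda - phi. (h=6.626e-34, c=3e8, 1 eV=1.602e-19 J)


E_photon = hc / lambda
= (6.626e-34)(3e8) / (295.3e-9)
= 6.7315e-19 J
= 4.2019 eV
KE = E_photon - phi
= 4.2019 - 1.99
= 2.2119 eV

2.2119


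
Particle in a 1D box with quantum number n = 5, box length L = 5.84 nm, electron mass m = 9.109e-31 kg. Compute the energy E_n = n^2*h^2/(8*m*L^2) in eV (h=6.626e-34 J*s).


E = n^2 * h^2 / (8 * m * L^2)
= 5^2 * (6.626e-34)^2 / (8 * 9.109e-31 * (5.84e-9)^2)
= 25 * 4.3904e-67 / (8 * 9.109e-31 * 3.4106e-17)
= 4.4163e-20 J
= 0.2757 eV

0.2757


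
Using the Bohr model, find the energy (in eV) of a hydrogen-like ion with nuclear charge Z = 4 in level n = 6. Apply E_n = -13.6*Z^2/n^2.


E_n = -13.6 * Z^2 / n^2
= -13.6 * 4^2 / 6^2
= -13.6 * 16 / 36
= -6.0444 eV

-6.0444


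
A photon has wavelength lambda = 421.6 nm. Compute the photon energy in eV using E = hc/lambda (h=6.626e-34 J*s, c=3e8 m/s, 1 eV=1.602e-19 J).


E = hc / lambda
= (6.626e-34)(3e8) / (421.6e-9)
= 1.9878e-25 / 4.2160e-07
= 4.7149e-19 J
Converting to eV: 4.7149e-19 / 1.602e-19
= 2.9431 eV

2.9431


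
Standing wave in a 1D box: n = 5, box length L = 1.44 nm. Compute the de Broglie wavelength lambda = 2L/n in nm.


lambda = 2L / n
= 2 * 1.44 / 5
= 2.88 / 5
= 0.576 nm

0.576


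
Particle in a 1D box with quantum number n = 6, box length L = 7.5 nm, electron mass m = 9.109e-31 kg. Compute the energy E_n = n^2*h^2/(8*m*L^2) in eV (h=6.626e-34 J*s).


E = n^2 * h^2 / (8 * m * L^2)
= 6^2 * (6.626e-34)^2 / (8 * 9.109e-31 * (7.5e-9)^2)
= 36 * 4.3904e-67 / (8 * 9.109e-31 * 5.6250e-17)
= 3.8559e-20 J
= 0.2407 eV

0.2407


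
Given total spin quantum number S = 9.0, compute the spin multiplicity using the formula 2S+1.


Spin multiplicity = 2S + 1
= 2 * 9.0 + 1
= 18.0 + 1
= 19

19


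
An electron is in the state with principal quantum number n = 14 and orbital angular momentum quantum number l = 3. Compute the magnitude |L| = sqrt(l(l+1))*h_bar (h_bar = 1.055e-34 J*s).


L = sqrt(l*(l+1)) * h_bar
= sqrt(3 * 4) * 1.055e-34
= sqrt(12) * 1.055e-34
= 3.4641 * 1.055e-34
= 3.6546e-34 J*s

3.6546e-34


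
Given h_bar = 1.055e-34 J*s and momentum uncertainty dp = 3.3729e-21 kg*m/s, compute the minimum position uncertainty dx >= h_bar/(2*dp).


dx = h_bar / (2 * dp)
= 1.055e-34 / (2 * 3.3729e-21)
= 1.055e-34 / 6.7458e-21
= 1.5639e-14 m

1.5639e-14


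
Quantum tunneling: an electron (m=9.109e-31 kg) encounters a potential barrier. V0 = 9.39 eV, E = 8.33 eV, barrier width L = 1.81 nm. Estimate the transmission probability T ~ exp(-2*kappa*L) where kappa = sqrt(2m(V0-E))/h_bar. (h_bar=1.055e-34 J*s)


V0 - E = 1.06 eV = 1.6981e-19 J
kappa = sqrt(2 * m * (V0-E)) / h_bar
= sqrt(2 * 9.109e-31 * 1.6981e-19) / 1.055e-34
= 5.2721e+09 /m
2*kappa*L = 2 * 5.2721e+09 * 1.81e-9
= 19.0849
T = exp(-19.0849) = 5.146580e-09

5.146580e-09


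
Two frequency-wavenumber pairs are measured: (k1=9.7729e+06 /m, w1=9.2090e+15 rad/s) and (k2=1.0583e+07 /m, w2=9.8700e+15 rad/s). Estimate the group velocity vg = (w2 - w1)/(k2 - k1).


vg = (w2 - w1) / (k2 - k1)
= (9.8700e+15 - 9.2090e+15) / (1.0583e+07 - 9.7729e+06)
= 6.6100e+14 / 8.1010e+05
= 8.1595e+08 m/s

8.1595e+08


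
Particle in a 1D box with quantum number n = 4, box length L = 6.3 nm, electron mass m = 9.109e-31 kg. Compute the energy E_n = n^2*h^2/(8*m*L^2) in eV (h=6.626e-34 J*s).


E = n^2 * h^2 / (8 * m * L^2)
= 4^2 * (6.626e-34)^2 / (8 * 9.109e-31 * (6.3e-9)^2)
= 16 * 4.3904e-67 / (8 * 9.109e-31 * 3.9690e-17)
= 2.4287e-20 J
= 0.1516 eV

0.1516


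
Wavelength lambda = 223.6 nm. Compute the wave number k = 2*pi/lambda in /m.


k = 2 * pi / lambda
= 6.2832 / (223.6e-9)
= 6.2832 / 2.2360e-07
= 2.8100e+07 /m

2.8100e+07


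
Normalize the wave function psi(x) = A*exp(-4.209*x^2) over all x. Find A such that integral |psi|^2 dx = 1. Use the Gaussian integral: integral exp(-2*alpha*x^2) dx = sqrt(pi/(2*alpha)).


integral |psi|^2 dx = A^2 * sqrt(pi/(2*alpha)) = 1
A^2 = sqrt(2*alpha/pi)
= sqrt(2 * 4.209 / pi)
= 1.636928
A = sqrt(1.636928)
= 1.2794

1.2794


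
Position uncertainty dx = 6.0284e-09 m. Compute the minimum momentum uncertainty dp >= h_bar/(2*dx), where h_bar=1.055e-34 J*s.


dp = h_bar / (2 * dx)
= 1.055e-34 / (2 * 6.0284e-09)
= 1.055e-34 / 1.2057e-08
= 8.7502e-27 kg*m/s

8.7502e-27


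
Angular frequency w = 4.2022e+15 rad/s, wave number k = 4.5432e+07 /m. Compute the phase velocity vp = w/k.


vp = w / k
= 4.2022e+15 / 4.5432e+07
= 9.2494e+07 m/s

9.2494e+07


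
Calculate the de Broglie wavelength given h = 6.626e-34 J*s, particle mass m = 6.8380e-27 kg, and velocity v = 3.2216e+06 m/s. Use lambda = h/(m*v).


lambda = h / (m * v)
= 6.626e-34 / (6.8380e-27 * 3.2216e+06)
= 6.626e-34 / 2.2029e-20
= 3.0078e-14 m

3.0078e-14


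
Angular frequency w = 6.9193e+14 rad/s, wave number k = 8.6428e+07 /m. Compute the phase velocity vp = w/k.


vp = w / k
= 6.9193e+14 / 8.6428e+07
= 8.0059e+06 m/s

8.0059e+06


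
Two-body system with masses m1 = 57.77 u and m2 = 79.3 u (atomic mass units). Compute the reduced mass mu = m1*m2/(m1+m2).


mu = m1 * m2 / (m1 + m2)
= 57.77 * 79.3 / (57.77 + 79.3)
= 4581.161 / 137.07
= 33.4221 u

33.4221


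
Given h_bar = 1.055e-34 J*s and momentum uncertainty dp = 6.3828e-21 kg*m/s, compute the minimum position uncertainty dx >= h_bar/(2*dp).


dx = h_bar / (2 * dp)
= 1.055e-34 / (2 * 6.3828e-21)
= 1.055e-34 / 1.2766e-20
= 8.2644e-15 m

8.2644e-15


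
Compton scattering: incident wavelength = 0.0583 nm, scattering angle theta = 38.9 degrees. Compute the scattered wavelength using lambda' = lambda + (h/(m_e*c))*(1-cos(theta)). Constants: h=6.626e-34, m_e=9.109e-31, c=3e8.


Compton wavelength: h/(m_e*c) = 2.4247e-12 m
d_lambda = 2.4247e-12 * (1 - cos(38.9 deg))
= 2.4247e-12 * 0.221757
= 5.3770e-13 m = 0.000538 nm
lambda' = 0.0583 + 0.000538
= 0.058838 nm

0.058838


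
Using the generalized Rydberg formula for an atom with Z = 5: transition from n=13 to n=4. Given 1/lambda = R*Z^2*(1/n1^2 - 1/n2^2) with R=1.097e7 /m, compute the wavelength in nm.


1/lambda = R * Z^2 * (1/n1^2 - 1/n2^2)
= 1.097e7 * 5^2 * (1/4^2 - 1/13^2)
= 1.097e7 * 25 * (0.0625 - 0.005917)
= 1.5518e+07 /m
lambda = 1 / 1.5518e+07
= 64.4419 nm

64.4419


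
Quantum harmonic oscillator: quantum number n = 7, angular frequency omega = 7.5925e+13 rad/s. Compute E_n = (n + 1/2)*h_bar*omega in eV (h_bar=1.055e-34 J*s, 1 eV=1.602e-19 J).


E = (n + 1/2) * h_bar * omega
= (7 + 0.5) * 1.055e-34 * 7.5925e+13
= 7.5 * 8.0101e-21
= 6.0076e-20 J
= 0.375 eV

0.375


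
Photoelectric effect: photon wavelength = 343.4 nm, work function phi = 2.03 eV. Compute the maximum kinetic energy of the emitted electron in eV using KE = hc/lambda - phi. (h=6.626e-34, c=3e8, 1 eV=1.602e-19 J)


E_photon = hc / lambda
= (6.626e-34)(3e8) / (343.4e-9)
= 5.7886e-19 J
= 3.6133 eV
KE = E_photon - phi
= 3.6133 - 2.03
= 1.5833 eV

1.5833


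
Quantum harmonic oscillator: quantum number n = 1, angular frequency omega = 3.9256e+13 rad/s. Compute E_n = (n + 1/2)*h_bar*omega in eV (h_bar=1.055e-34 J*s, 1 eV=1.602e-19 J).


E = (n + 1/2) * h_bar * omega
= (1 + 0.5) * 1.055e-34 * 3.9256e+13
= 1.5 * 4.1415e-21
= 6.2123e-21 J
= 0.0388 eV

0.0388


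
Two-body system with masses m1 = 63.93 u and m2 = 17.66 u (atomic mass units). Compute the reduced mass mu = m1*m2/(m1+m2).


mu = m1 * m2 / (m1 + m2)
= 63.93 * 17.66 / (63.93 + 17.66)
= 1129.0038 / 81.59
= 13.8375 u

13.8375


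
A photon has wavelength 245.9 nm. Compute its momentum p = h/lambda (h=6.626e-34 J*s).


p = h / lambda
= 6.626e-34 / (245.9e-9)
= 6.626e-34 / 2.4590e-07
= 2.6946e-27 kg*m/s

2.6946e-27


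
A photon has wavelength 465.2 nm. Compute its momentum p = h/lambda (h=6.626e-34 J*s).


p = h / lambda
= 6.626e-34 / (465.2e-9)
= 6.626e-34 / 4.6520e-07
= 1.4243e-27 kg*m/s

1.4243e-27


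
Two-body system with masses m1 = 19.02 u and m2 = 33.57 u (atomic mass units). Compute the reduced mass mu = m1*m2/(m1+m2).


mu = m1 * m2 / (m1 + m2)
= 19.02 * 33.57 / (19.02 + 33.57)
= 638.5014 / 52.59
= 12.1411 u

12.1411


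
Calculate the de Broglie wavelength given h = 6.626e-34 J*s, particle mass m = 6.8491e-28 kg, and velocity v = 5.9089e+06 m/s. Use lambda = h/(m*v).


lambda = h / (m * v)
= 6.626e-34 / (6.8491e-28 * 5.9089e+06)
= 6.626e-34 / 4.0471e-21
= 1.6372e-13 m

1.6372e-13


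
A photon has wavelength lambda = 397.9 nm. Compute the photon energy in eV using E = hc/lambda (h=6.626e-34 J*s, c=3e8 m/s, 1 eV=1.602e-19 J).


E = hc / lambda
= (6.626e-34)(3e8) / (397.9e-9)
= 1.9878e-25 / 3.9790e-07
= 4.9957e-19 J
Converting to eV: 4.9957e-19 / 1.602e-19
= 3.1184 eV

3.1184


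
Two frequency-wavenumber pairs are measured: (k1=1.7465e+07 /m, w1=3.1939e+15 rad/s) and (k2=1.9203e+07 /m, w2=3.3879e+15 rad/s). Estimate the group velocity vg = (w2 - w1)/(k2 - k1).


vg = (w2 - w1) / (k2 - k1)
= (3.3879e+15 - 3.1939e+15) / (1.9203e+07 - 1.7465e+07)
= 1.9400e+14 / 1.7380e+06
= 1.1162e+08 m/s

1.1162e+08


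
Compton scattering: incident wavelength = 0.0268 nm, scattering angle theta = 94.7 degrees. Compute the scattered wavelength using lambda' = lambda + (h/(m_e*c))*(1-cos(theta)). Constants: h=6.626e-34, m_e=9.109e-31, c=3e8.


Compton wavelength: h/(m_e*c) = 2.4247e-12 m
d_lambda = 2.4247e-12 * (1 - cos(94.7 deg))
= 2.4247e-12 * 1.081939
= 2.6234e-12 m = 0.002623 nm
lambda' = 0.0268 + 0.002623
= 0.029423 nm

0.029423


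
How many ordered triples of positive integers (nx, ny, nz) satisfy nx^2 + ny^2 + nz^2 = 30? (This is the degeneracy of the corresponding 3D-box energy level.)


Enumerate all (nx, ny, nz) with nx^2 + ny^2 + nz^2 = 30:
(1,2,5)
(1,5,2)
(2,1,5)
(2,5,1)
(5,1,2)
(5,2,1)
Total degeneracy = 6

6


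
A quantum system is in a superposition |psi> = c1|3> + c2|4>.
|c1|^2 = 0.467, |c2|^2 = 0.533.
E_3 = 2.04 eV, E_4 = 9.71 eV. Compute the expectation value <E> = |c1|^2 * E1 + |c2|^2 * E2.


<E> = |c1|^2 * E1 + |c2|^2 * E2
= 0.467 * 2.04 + 0.533 * 9.71
= 0.9527 + 5.1754
= 6.1281 eV

6.1281


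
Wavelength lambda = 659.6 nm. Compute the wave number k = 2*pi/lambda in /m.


k = 2 * pi / lambda
= 6.2832 / (659.6e-9)
= 6.2832 / 6.5960e-07
= 9.5258e+06 /m

9.5258e+06


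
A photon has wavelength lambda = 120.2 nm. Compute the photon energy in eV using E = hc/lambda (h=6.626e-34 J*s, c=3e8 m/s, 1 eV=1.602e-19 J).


E = hc / lambda
= (6.626e-34)(3e8) / (120.2e-9)
= 1.9878e-25 / 1.2020e-07
= 1.6537e-18 J
Converting to eV: 1.6537e-18 / 1.602e-19
= 10.323 eV

10.323


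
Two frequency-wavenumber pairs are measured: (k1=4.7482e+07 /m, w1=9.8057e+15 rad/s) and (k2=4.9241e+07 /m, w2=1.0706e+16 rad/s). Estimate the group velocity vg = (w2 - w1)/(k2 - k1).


vg = (w2 - w1) / (k2 - k1)
= (1.0706e+16 - 9.8057e+15) / (4.9241e+07 - 4.7482e+07)
= 9.0030e+14 / 1.7590e+06
= 5.1182e+08 m/s

5.1182e+08


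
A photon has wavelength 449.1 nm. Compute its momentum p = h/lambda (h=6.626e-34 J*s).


p = h / lambda
= 6.626e-34 / (449.1e-9)
= 6.626e-34 / 4.4910e-07
= 1.4754e-27 kg*m/s

1.4754e-27


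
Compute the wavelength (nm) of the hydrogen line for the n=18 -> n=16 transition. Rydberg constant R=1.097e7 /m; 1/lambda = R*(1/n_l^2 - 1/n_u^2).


1/lambda = R * (1/n_l^2 - 1/n_u^2)
= 1.097e7 * (1/16^2 - 1/18^2)
= 1.097e7 * (0.003906 - 0.003086)
= 1.097e7 * 0.00082
= 8.9935e+03 /m
lambda = 1 / 8.9935e+03 = 111190.9486 nm

111190.9486


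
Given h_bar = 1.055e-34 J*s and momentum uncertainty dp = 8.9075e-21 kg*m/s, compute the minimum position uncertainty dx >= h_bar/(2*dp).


dx = h_bar / (2 * dp)
= 1.055e-34 / (2 * 8.9075e-21)
= 1.055e-34 / 1.7815e-20
= 5.9220e-15 m

5.9220e-15


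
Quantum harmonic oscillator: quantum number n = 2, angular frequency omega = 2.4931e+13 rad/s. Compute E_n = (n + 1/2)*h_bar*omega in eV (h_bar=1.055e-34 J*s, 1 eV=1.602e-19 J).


E = (n + 1/2) * h_bar * omega
= (2 + 0.5) * 1.055e-34 * 2.4931e+13
= 2.5 * 2.6302e-21
= 6.5756e-21 J
= 0.041 eV

0.041


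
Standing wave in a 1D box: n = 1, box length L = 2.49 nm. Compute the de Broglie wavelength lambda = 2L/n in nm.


lambda = 2L / n
= 2 * 2.49 / 1
= 4.98 / 1
= 4.98 nm

4.98


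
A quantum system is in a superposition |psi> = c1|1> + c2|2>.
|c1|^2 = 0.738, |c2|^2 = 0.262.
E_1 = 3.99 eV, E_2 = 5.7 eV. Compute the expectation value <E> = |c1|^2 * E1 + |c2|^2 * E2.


<E> = |c1|^2 * E1 + |c2|^2 * E2
= 0.738 * 3.99 + 0.262 * 5.7
= 2.9446 + 1.4934
= 4.438 eV

4.438


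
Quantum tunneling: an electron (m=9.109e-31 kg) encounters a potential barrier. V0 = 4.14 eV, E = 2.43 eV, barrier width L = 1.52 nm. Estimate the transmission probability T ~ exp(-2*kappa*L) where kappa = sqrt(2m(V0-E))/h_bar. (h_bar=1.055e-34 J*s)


V0 - E = 1.71 eV = 2.7394e-19 J
kappa = sqrt(2 * m * (V0-E)) / h_bar
= sqrt(2 * 9.109e-31 * 2.7394e-19) / 1.055e-34
= 6.6962e+09 /m
2*kappa*L = 2 * 6.6962e+09 * 1.52e-9
= 20.3564
T = exp(-20.3564) = 1.443217e-09

1.443217e-09


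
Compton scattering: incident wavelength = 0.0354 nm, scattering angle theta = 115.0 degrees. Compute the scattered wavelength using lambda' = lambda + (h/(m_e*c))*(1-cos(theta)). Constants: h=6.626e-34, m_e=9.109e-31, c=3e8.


Compton wavelength: h/(m_e*c) = 2.4247e-12 m
d_lambda = 2.4247e-12 * (1 - cos(115.0 deg))
= 2.4247e-12 * 1.422618
= 3.4494e-12 m = 0.003449 nm
lambda' = 0.0354 + 0.003449
= 0.038849 nm

0.038849


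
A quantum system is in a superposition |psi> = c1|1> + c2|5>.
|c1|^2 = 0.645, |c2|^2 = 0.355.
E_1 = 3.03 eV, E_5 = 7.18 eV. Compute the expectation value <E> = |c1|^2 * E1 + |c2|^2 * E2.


<E> = |c1|^2 * E1 + |c2|^2 * E2
= 0.645 * 3.03 + 0.355 * 7.18
= 1.9544 + 2.5489
= 4.5032 eV

4.5032


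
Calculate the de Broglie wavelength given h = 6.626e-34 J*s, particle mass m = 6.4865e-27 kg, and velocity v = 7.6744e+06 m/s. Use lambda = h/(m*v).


lambda = h / (m * v)
= 6.626e-34 / (6.4865e-27 * 7.6744e+06)
= 6.626e-34 / 4.9780e-20
= 1.3311e-14 m

1.3311e-14


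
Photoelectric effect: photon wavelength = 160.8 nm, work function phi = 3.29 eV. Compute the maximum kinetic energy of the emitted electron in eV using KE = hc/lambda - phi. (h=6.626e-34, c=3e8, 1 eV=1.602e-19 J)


E_photon = hc / lambda
= (6.626e-34)(3e8) / (160.8e-9)
= 1.2362e-18 J
= 7.7166 eV
KE = E_photon - phi
= 7.7166 - 3.29
= 4.4266 eV

4.4266


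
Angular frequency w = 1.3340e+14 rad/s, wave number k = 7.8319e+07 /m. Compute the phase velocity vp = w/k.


vp = w / k
= 1.3340e+14 / 7.8319e+07
= 1.7033e+06 m/s

1.7033e+06


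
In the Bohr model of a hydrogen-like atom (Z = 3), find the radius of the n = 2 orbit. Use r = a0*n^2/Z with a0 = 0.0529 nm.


r = a0 * n^2 / Z
= 0.0529 * 2^2 / 3
= 0.0529 * 4 / 3
= 0.0705 nm

0.0705


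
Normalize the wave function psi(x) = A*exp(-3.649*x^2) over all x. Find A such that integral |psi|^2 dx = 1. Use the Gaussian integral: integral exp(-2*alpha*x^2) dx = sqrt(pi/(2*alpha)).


integral |psi|^2 dx = A^2 * sqrt(pi/(2*alpha)) = 1
A^2 = sqrt(2*alpha/pi)
= sqrt(2 * 3.649 / pi)
= 1.524147
A = sqrt(1.524147)
= 1.2346

1.2346


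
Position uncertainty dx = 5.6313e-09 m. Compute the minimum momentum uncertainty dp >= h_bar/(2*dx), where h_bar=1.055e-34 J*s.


dp = h_bar / (2 * dx)
= 1.055e-34 / (2 * 5.6313e-09)
= 1.055e-34 / 1.1263e-08
= 9.3673e-27 kg*m/s

9.3673e-27


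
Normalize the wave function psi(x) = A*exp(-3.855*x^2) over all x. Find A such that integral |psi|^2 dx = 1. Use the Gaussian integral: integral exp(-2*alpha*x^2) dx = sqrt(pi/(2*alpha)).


integral |psi|^2 dx = A^2 * sqrt(pi/(2*alpha)) = 1
A^2 = sqrt(2*alpha/pi)
= sqrt(2 * 3.855 / pi)
= 1.566579
A = sqrt(1.566579)
= 1.2516

1.2516


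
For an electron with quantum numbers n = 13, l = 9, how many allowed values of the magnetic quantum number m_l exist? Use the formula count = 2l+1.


m_l ranges from -l to +l in integer steps
So m_l goes from -9 to +9
Count = 2l + 1 = 2*9 + 1
= 19

19


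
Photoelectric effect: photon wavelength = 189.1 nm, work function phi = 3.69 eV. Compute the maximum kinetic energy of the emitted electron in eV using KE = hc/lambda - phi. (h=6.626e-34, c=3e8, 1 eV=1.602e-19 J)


E_photon = hc / lambda
= (6.626e-34)(3e8) / (189.1e-9)
= 1.0512e-18 J
= 6.5617 eV
KE = E_photon - phi
= 6.5617 - 3.69
= 2.8717 eV

2.8717


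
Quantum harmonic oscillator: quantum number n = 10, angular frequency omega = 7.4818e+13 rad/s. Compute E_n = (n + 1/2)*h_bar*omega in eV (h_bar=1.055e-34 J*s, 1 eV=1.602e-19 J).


E = (n + 1/2) * h_bar * omega
= (10 + 0.5) * 1.055e-34 * 7.4818e+13
= 10.5 * 7.8933e-21
= 8.2880e-20 J
= 0.5174 eV

0.5174


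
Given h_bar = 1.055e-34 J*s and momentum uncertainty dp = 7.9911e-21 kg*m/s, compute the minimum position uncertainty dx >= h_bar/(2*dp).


dx = h_bar / (2 * dp)
= 1.055e-34 / (2 * 7.9911e-21)
= 1.055e-34 / 1.5982e-20
= 6.6011e-15 m

6.6011e-15


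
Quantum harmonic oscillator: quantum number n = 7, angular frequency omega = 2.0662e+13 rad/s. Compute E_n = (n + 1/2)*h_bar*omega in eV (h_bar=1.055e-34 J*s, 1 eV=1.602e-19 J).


E = (n + 1/2) * h_bar * omega
= (7 + 0.5) * 1.055e-34 * 2.0662e+13
= 7.5 * 2.1798e-21
= 1.6349e-20 J
= 0.1021 eV

0.1021


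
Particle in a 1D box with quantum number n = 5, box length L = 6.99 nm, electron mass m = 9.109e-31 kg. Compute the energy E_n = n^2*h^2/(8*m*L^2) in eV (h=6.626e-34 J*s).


E = n^2 * h^2 / (8 * m * L^2)
= 5^2 * (6.626e-34)^2 / (8 * 9.109e-31 * (6.99e-9)^2)
= 25 * 4.3904e-67 / (8 * 9.109e-31 * 4.8860e-17)
= 3.0827e-20 J
= 0.1924 eV

0.1924
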